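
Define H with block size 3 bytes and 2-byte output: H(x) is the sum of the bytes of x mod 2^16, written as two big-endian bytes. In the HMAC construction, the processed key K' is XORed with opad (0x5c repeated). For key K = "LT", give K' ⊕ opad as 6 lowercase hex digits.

Key "LT" = 4c 54 is 2 bytes ≤ B = 3; zero-pad to 3 bytes: K' = 4c 54 00.
XOR each byte with 0x5c: 4c⊕5c=10, 54⊕5c=08, 00⊕5c=5c.

10085c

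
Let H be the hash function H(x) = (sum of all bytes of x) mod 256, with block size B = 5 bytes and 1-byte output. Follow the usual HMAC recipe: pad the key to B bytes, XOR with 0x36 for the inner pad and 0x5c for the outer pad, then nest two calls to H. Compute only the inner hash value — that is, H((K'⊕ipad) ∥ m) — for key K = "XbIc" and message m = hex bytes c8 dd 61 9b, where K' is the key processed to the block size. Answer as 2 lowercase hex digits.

Key "XbIc" = 58 62 49 63 is 4 bytes ≤ B = 5; zero-pad to 5 bytes: K' = 58 62 49 63 00.
K' ⊕ ipad = 6e 54 7f 55 36.
Inner input = 6e 54 7f 55 36 ∥ c8 dd 61 9b.
Inner hash: sum = 110+84+127+85+54+200+221+97+155 = 1133; mod 256 = 109 → 6d.

6d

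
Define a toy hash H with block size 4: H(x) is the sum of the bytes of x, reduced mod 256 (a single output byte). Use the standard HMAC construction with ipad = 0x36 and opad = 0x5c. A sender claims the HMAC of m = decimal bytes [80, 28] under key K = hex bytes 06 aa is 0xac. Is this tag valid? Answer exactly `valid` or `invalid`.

valid

Key hex bytes 06 aa is 2 bytes ≤ B = 4; zero-pad to 4 bytes: K' = 06 aa 00 00.
K' ⊕ ipad = 30 9c 36 36; K' ⊕ opad = 5a f6 5c 5c.
Inner hash: sum = 48+156+54+54+80+28 = 420; mod 256 = 164 → a4.
Outer hash (recomputed tag): sum = 90+246+92+92+164 = 684; mod 256 = 172 → ac.
Recomputed tag = ac; claimed = ac → match.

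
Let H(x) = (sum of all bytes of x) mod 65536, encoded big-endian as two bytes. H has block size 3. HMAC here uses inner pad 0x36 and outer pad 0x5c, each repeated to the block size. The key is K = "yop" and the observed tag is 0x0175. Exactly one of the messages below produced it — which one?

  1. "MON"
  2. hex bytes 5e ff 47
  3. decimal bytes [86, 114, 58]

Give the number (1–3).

3

Key "yop" = 79 6f 70 is exactly B = 3 bytes: K' = 79 6f 70.
K' ⊕ ipad = 4f 59 46; K' ⊕ opad = 25 33 2c.
m1: inner = H(4f 59 46 4d 4f 4e) = 01 d8; tag = H(25 33 2c 01 d8) = 015d
m2: inner = H(4f 59 46 5e ff 47) = 02 92; tag = H(25 33 2c 02 92) = 0118
m3: inner = H(4f 59 46 56 72 3a) = 01 f0; tag = H(25 33 2c 01 f0) = 0175 ← matches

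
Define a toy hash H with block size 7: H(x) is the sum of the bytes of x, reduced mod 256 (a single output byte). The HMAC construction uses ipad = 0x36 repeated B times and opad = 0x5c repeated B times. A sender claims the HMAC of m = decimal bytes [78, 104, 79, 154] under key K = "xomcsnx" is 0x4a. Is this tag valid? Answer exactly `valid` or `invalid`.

Key "xomcsnx" = 78 6f 6d 63 73 6e 78 is exactly B = 7 bytes: K' = 78 6f 6d 63 73 6e 78.
K' ⊕ ipad = 4e 59 5b 55 45 58 4e; K' ⊕ opad = 24 33 31 3f 2f 32 24.
Inner hash: sum = 78+89+91+85+69+88+78+78+104+79+154 = 993; mod 256 = 225 → e1.
Outer hash (recomputed tag): sum = 36+51+49+63+47+50+36+225 = 557; mod 256 = 45 → 2d.
Recomputed tag = 2d; claimed = 4a → mismatch.

invalid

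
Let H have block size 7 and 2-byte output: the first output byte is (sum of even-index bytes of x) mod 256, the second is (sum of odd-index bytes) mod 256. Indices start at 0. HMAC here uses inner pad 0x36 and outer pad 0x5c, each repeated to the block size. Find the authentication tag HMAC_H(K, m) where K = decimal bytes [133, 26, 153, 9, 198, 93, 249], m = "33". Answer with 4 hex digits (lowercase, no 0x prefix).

e6f0

Key decimal bytes [133, 26, 153, 9, 198, 93, 249] = 85 1a 99 09 c6 5d f9 is exactly B = 7 bytes: K' = 85 1a 99 09 c6 5d f9.
K' ⊕ ipad = b3 2c af 3f f0 6b cf.  K' ⊕ opad = d9 46 c5 55 9a 01 a5.
Inner input = (K'⊕ipad) ∥ m = b3 2c af 3f f0 6b cf ∥ 33 33.
Inner hash: even-index sum = 852 mod 256 = 84; odd-index sum = 265 mod 256 = 9 → 54 09.
Outer input = (K'⊕opad) ∥ inner = d9 46 c5 55 9a 01 a5 ∥ 54 09.
Outer hash (tag): even-index sum = 742 mod 256 = 230; odd-index sum = 240 mod 256 = 240 → e6 f0.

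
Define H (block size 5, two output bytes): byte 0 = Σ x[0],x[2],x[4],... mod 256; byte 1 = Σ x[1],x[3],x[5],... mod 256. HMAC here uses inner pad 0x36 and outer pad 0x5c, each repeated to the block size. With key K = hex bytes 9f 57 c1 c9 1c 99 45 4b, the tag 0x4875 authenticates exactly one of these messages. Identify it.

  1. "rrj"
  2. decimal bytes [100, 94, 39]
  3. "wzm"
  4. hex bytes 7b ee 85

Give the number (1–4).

Key hex bytes 9f 57 c1 c9 1c 99 45 4b is 8 bytes > B = 5, so hash it first: H(key) = c1 04, then zero-pad to 5 bytes: K' = c1 04 00 00 00.
K' ⊕ ipad = f7 32 36 36 36; K' ⊕ opad = 9d 58 5c 5c 5c.
m1: inner = H(f7 32 36 36 36 72 72 6a) = d5 44; tag = H(9d 58 5c 5c 5c d5 44) = 9989
m2: inner = H(f7 32 36 36 36 64 5e 27) = c1 f3; tag = H(9d 58 5c 5c 5c c1 f3) = 4875 ← matches
m3: inner = H(f7 32 36 36 36 77 7a 6d) = dd 4c; tag = H(9d 58 5c 5c 5c dd 4c) = a191
m4: inner = H(f7 32 36 36 36 7b ee 85) = 51 68; tag = H(9d 58 5c 5c 5c 51 68) = bd05

2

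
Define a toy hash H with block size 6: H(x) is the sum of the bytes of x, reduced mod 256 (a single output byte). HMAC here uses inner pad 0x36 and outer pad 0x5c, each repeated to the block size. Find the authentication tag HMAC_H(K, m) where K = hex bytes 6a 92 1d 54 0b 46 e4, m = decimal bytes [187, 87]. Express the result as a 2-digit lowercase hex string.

7e

Key hex bytes 6a 92 1d 54 0b 46 e4 is 7 bytes > B = 6, so hash it first: H(key) = a2, then zero-pad to 6 bytes: K' = a2 00 00 00 00 00.
K' ⊕ ipad = 94 36 36 36 36 36.  K' ⊕ opad = fe 5c 5c 5c 5c 5c.
Inner input = (K'⊕ipad) ∥ m = 94 36 36 36 36 36 ∥ bb 57.
Inner hash: sum = 148+54+54+54+54+54+187+87 = 692; mod 256 = 180 → b4.
Outer input = (K'⊕opad) ∥ inner = fe 5c 5c 5c 5c 5c ∥ b4.
Outer hash (tag): sum = 254+92+92+92+92+92+180 = 894; mod 256 = 126 → 7e.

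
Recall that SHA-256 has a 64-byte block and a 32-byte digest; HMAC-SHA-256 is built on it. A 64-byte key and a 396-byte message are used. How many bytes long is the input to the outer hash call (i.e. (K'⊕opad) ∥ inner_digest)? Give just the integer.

Key is 64 ≤ 64 bytes, zero-padded: |K'| = 64.
Outer input = (K'⊕opad) ∥ H(inner) → 64 + 32 = 96 bytes.

96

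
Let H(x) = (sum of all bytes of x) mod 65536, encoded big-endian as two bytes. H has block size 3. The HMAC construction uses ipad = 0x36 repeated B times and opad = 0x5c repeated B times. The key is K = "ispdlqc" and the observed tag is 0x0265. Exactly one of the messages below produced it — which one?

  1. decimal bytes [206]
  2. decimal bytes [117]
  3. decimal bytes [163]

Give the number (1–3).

Key "ispdlqc" = 69 73 70 64 6c 71 63 is 7 bytes > B = 3, so hash it first: H(key) = 02 f0, then zero-pad to 3 bytes: K' = 02 f0 00.
K' ⊕ ipad = 34 c6 36; K' ⊕ opad = 5e ac 5c.
m1: inner = H(34 c6 36 ce) = 01 fe; tag = H(5e ac 5c 01 fe) = 0265 ← matches
m2: inner = H(34 c6 36 75) = 01 a5; tag = H(5e ac 5c 01 a5) = 020c
m3: inner = H(34 c6 36 a3) = 01 d3; tag = H(5e ac 5c 01 d3) = 023a

1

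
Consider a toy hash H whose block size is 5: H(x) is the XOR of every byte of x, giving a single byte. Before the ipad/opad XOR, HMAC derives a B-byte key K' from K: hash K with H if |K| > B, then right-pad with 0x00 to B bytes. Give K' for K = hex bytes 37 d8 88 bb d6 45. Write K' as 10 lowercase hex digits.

4f00000000

|K| = 6 > B = 5, so first hash the key.
H(K): XOR 37⊕d8⊕88⊕bb⊕d6⊕45 = 4f.
Zero-pad H(K) = 4f to 5 bytes: K' = 4f 00 00 00 00.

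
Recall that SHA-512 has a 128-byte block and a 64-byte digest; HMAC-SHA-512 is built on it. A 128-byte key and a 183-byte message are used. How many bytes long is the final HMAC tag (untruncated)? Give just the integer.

64

The tag is one SHA-512 digest: 64 bytes.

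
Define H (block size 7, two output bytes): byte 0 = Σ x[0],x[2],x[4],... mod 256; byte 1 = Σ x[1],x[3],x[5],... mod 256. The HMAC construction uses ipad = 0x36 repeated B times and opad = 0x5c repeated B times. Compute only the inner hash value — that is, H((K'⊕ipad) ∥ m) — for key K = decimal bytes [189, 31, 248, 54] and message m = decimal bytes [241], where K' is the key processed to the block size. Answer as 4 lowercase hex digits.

c550

Key decimal bytes [189, 31, 248, 54] = bd 1f f8 36 is 4 bytes ≤ B = 7; zero-pad to 7 bytes: K' = bd 1f f8 36 00 00 00.
K' ⊕ ipad = 8b 29 ce 00 36 36 36.
Inner input = 8b 29 ce 00 36 36 36 ∥ f1.
Inner hash: even-index sum = 453 mod 256 = 197; odd-index sum = 336 mod 256 = 80 → c5 50.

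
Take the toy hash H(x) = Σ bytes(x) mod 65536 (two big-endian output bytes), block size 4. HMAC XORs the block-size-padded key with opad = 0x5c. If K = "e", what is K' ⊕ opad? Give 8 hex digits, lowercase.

Key "e" = 65 is 1 byte ≤ B = 4; zero-pad to 4 bytes: K' = 65 00 00 00.
XOR each byte with 0x5c: 65⊕5c=39, 00⊕5c=5c, 00⊕5c=5c, 00⊕5c=5c.

395c5c5c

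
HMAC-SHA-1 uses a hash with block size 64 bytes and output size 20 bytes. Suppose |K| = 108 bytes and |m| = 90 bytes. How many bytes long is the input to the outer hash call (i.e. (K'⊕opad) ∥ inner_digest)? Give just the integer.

84

Key is 108 > 64 bytes, so it is hashed to 20 bytes then zero-padded to 64: |K'| = 64.
Outer input = (K'⊕opad) ∥ H(inner) → 64 + 20 = 84 bytes.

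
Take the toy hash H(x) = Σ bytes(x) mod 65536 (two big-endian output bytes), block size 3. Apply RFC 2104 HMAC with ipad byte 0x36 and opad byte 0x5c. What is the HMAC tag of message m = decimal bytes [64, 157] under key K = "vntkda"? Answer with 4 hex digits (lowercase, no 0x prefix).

Key "vntkda" = 76 6e 74 6b 64 61 is 6 bytes > B = 3, so hash it first: H(key) = 02 88, then zero-pad to 3 bytes: K' = 02 88 00.
K' ⊕ ipad = 34 be 36.  K' ⊕ opad = 5e d4 5c.
Inner input = (K'⊕ipad) ∥ m = 34 be 36 ∥ 40 9d.
Inner hash: sum = 52+190+54+64+157 = 517 → 02 05.
Outer input = (K'⊕opad) ∥ inner = 5e d4 5c ∥ 02 05.
Outer hash (tag): sum = 94+212+92+2+5 = 405 → 01 95.

0195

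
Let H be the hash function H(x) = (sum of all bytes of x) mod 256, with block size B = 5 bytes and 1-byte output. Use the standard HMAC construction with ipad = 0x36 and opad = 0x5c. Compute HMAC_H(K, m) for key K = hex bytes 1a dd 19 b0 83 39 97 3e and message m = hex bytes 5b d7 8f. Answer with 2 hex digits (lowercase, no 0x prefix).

7d

Key hex bytes 1a dd 19 b0 83 39 97 3e is 8 bytes > B = 5, so hash it first: H(key) = 51, then zero-pad to 5 bytes: K' = 51 00 00 00 00.
K' ⊕ ipad = 67 36 36 36 36.  K' ⊕ opad = 0d 5c 5c 5c 5c.
Inner input = (K'⊕ipad) ∥ m = 67 36 36 36 36 ∥ 5b d7 8f.
Inner hash: sum = 103+54+54+54+54+91+215+143 = 768; mod 256 = 0 → 00.
Outer input = (K'⊕opad) ∥ inner = 0d 5c 5c 5c 5c ∥ 00.
Outer hash (tag): sum = 13+92+92+92+92+0 = 381; mod 256 = 125 → 7d.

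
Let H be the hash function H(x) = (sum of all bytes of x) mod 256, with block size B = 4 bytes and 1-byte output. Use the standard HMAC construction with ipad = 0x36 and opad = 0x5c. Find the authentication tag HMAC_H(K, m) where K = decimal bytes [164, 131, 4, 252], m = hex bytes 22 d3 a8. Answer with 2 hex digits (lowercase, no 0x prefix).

af

Key decimal bytes [164, 131, 4, 252] = a4 83 04 fc is exactly B = 4 bytes: K' = a4 83 04 fc.
K' ⊕ ipad = 92 b5 32 ca.  K' ⊕ opad = f8 df 58 a0.
Inner input = (K'⊕ipad) ∥ m = 92 b5 32 ca ∥ 22 d3 a8.
Inner hash: sum = 146+181+50+202+34+211+168 = 992; mod 256 = 224 → e0.
Outer input = (K'⊕opad) ∥ inner = f8 df 58 a0 ∥ e0.
Outer hash (tag): sum = 248+223+88+160+224 = 943; mod 256 = 175 → af.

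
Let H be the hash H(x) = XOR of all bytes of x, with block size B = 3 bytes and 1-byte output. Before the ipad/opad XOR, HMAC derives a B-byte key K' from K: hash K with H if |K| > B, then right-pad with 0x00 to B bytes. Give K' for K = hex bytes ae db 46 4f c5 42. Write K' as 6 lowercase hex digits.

|K| = 6 > B = 3, so first hash the key.
H(K): XOR ae⊕db⊕46⊕4f⊕c5⊕42 = fb.
Zero-pad H(K) = fb to 3 bytes: K' = fb 00 00.

fb0000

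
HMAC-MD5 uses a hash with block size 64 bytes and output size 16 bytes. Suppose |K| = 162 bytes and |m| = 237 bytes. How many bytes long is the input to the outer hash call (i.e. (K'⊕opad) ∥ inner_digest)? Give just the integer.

Key is 162 > 64 bytes, so it is hashed to 16 bytes then zero-padded to 64: |K'| = 64.
Outer input = (K'⊕opad) ∥ H(inner) → 64 + 16 = 80 bytes.

80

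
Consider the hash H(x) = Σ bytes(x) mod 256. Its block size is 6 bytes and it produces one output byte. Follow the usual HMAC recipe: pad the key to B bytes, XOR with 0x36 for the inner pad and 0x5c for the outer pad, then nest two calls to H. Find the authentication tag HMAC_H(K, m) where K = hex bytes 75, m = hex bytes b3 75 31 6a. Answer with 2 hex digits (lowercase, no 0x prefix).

09

Key hex bytes 75 is 1 byte ≤ B = 6; zero-pad to 6 bytes: K' = 75 00 00 00 00 00.
K' ⊕ ipad = 43 36 36 36 36 36.  K' ⊕ opad = 29 5c 5c 5c 5c 5c.
Inner input = (K'⊕ipad) ∥ m = 43 36 36 36 36 36 ∥ b3 75 31 6a.
Inner hash: sum = 67+54+54+54+54+54+179+117+49+106 = 788; mod 256 = 20 → 14.
Outer input = (K'⊕opad) ∥ inner = 29 5c 5c 5c 5c 5c ∥ 14.
Outer hash (tag): sum = 41+92+92+92+92+92+20 = 521; mod 256 = 9 → 09.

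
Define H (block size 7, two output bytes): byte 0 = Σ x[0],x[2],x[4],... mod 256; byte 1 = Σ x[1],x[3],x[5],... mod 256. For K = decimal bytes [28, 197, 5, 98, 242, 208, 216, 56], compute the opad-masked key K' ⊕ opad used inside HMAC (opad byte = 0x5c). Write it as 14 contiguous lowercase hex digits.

Key decimal bytes [28, 197, 5, 98, 242, 208, 216, 56] = 1c c5 05 62 f2 d0 d8 38 is 8 bytes > B = 7, so hash it first: H(key) = eb 2f, then zero-pad to 7 bytes: K' = eb 2f 00 00 00 00 00.
XOR each byte with 0x5c: eb⊕5c=b7, 2f⊕5c=73, 00⊕5c=5c, 00⊕5c=5c, 00⊕5c=5c, 00⊕5c=5c, 00⊕5c=5c.

b7735c5c5c5c5c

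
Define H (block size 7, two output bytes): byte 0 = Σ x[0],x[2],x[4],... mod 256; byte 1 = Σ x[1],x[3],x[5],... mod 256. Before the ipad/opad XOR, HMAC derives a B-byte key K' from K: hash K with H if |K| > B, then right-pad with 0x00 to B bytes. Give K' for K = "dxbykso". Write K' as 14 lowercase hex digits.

Key "dxbykso" = 64 78 62 79 6b 73 6f is exactly B = 7 bytes: K' = 64 78 62 79 6b 73 6f.

647862796b736f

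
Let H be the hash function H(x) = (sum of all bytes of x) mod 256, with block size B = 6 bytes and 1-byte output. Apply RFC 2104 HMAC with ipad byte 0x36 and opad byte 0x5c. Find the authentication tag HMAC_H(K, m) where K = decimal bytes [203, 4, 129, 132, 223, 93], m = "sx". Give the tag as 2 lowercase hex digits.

ff

Key decimal bytes [203, 4, 129, 132, 223, 93] = cb 04 81 84 df 5d is exactly B = 6 bytes: K' = cb 04 81 84 df 5d.
K' ⊕ ipad = fd 32 b7 b2 e9 6b.  K' ⊕ opad = 97 58 dd d8 83 01.
Inner input = (K'⊕ipad) ∥ m = fd 32 b7 b2 e9 6b ∥ 73 78.
Inner hash: sum = 253+50+183+178+233+107+115+120 = 1239; mod 256 = 215 → d7.
Outer input = (K'⊕opad) ∥ inner = 97 58 dd d8 83 01 ∥ d7.
Outer hash (tag): sum = 151+88+221+216+131+1+215 = 1023; mod 256 = 255 → ff.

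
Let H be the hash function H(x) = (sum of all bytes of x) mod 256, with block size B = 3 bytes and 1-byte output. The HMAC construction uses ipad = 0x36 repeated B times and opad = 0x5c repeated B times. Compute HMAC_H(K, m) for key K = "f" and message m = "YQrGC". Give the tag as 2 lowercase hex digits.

54

Key "f" = 66 is 1 byte ≤ B = 3; zero-pad to 3 bytes: K' = 66 00 00.
K' ⊕ ipad = 50 36 36.  K' ⊕ opad = 3a 5c 5c.
Inner input = (K'⊕ipad) ∥ m = 50 36 36 ∥ 59 51 72 47 43.
Inner hash: sum = 80+54+54+89+81+114+71+67 = 610; mod 256 = 98 → 62.
Outer input = (K'⊕opad) ∥ inner = 3a 5c 5c ∥ 62.
Outer hash (tag): sum = 58+92+92+98 = 340; mod 256 = 84 → 54.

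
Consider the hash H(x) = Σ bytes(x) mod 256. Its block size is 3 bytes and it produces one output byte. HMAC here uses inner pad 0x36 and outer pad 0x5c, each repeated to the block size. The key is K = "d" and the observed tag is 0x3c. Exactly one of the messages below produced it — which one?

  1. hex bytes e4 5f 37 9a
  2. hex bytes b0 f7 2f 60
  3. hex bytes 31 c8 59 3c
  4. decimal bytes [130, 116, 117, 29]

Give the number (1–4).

Key "d" = 64 is 1 byte ≤ B = 3; zero-pad to 3 bytes: K' = 64 00 00.
K' ⊕ ipad = 52 36 36; K' ⊕ opad = 38 5c 5c.
m1: inner = H(52 36 36 e4 5f 37 9a) = d2; tag = H(38 5c 5c d2) = c2
m2: inner = H(52 36 36 b0 f7 2f 60) = f4; tag = H(38 5c 5c f4) = e4
m3: inner = H(52 36 36 31 c8 59 3c) = 4c; tag = H(38 5c 5c 4c) = 3c ← matches
m4: inner = H(52 36 36 82 74 75 1d) = 46; tag = H(38 5c 5c 46) = 36

3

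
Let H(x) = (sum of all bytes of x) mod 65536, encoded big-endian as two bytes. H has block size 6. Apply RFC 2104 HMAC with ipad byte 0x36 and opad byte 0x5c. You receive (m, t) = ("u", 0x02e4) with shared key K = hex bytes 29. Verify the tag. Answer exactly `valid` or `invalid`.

valid

Key hex bytes 29 is 1 byte ≤ B = 6; zero-pad to 6 bytes: K' = 29 00 00 00 00 00.
K' ⊕ ipad = 1f 36 36 36 36 36; K' ⊕ opad = 75 5c 5c 5c 5c 5c.
Inner hash: sum = 31+54+54+54+54+54+117 = 418 → 01 a2.
Outer hash (recomputed tag): sum = 117+92+92+92+92+92+1+162 = 740 → 02 e4.
Recomputed tag = 02e4; claimed = 02e4 → match.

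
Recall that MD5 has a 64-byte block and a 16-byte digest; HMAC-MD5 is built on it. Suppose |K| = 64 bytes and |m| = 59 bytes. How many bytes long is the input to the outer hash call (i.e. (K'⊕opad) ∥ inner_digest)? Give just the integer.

Key is 64 ≤ 64 bytes, zero-padded: |K'| = 64.
Outer input = (K'⊕opad) ∥ H(inner) → 64 + 16 = 80 bytes.

80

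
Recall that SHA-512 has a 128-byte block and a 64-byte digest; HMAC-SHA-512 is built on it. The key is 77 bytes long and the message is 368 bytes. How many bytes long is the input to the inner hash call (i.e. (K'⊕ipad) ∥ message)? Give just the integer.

496

Key is 77 ≤ 128 bytes, zero-padded: |K'| = 128.
Inner input = (K'⊕ipad) ∥ m → 128 + 368 = 496 bytes.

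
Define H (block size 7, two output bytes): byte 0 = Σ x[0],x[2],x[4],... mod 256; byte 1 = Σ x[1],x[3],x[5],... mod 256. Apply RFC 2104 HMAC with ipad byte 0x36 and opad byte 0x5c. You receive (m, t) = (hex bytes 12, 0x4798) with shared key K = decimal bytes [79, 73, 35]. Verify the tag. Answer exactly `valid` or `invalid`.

invalid

Key decimal bytes [79, 73, 35] = 4f 49 23 is 3 bytes ≤ B = 7; zero-pad to 7 bytes: K' = 4f 49 23 00 00 00 00.
K' ⊕ ipad = 79 7f 15 36 36 36 36; K' ⊕ opad = 13 15 7f 5c 5c 5c 5c.
Inner hash: even-index sum = 250 mod 256 = 250; odd-index sum = 253 mod 256 = 253 → fa fd.
Outer hash (recomputed tag): even-index sum = 583 mod 256 = 71; odd-index sum = 455 mod 256 = 199 → 47 c7.
Recomputed tag = 47c7; claimed = 4798 → mismatch.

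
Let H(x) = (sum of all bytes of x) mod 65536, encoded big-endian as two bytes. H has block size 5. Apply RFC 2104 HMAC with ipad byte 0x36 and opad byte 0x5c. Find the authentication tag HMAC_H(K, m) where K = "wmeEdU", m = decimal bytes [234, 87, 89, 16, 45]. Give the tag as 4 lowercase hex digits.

Key "wmeEdU" = 77 6d 65 45 64 55 is 6 bytes > B = 5, so hash it first: H(key) = 02 47, then zero-pad to 5 bytes: K' = 02 47 00 00 00.
K' ⊕ ipad = 34 71 36 36 36.  K' ⊕ opad = 5e 1b 5c 5c 5c.
Inner input = (K'⊕ipad) ∥ m = 34 71 36 36 36 ∥ ea 57 59 10 2d.
Inner hash: sum = 52+113+54+54+54+234+87+89+16+45 = 798 → 03 1e.
Outer input = (K'⊕opad) ∥ inner = 5e 1b 5c 5c 5c ∥ 03 1e.
Outer hash (tag): sum = 94+27+92+92+92+3+30 = 430 → 01 ae.

01ae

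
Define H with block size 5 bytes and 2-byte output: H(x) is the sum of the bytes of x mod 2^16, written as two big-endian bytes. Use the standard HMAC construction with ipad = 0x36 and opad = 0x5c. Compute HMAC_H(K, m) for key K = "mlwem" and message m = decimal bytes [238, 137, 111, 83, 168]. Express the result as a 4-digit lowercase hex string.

Key "mlwem" = 6d 6c 77 65 6d is exactly B = 5 bytes: K' = 6d 6c 77 65 6d.
K' ⊕ ipad = 5b 5a 41 53 5b.  K' ⊕ opad = 31 30 2b 39 31.
Inner input = (K'⊕ipad) ∥ m = 5b 5a 41 53 5b ∥ ee 89 6f 53 a8.
Inner hash: sum = 91+90+65+83+91+238+137+111+83+168 = 1157 → 04 85.
Outer input = (K'⊕opad) ∥ inner = 31 30 2b 39 31 ∥ 04 85.
Outer hash (tag): sum = 49+48+43+57+49+4+133 = 383 → 01 7f.

017f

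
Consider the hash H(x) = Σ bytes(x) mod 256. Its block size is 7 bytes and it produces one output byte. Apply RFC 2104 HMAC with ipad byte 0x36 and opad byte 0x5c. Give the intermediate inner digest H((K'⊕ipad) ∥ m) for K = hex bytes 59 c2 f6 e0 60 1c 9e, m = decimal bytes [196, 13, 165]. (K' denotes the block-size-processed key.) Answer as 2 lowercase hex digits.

97

Key hex bytes 59 c2 f6 e0 60 1c 9e is exactly B = 7 bytes: K' = 59 c2 f6 e0 60 1c 9e.
K' ⊕ ipad = 6f f4 c0 d6 56 2a a8.
Inner input = 6f f4 c0 d6 56 2a a8 ∥ c4 0d a5.
Inner hash: sum = 111+244+192+214+86+42+168+196+13+165 = 1431; mod 256 = 151 → 97.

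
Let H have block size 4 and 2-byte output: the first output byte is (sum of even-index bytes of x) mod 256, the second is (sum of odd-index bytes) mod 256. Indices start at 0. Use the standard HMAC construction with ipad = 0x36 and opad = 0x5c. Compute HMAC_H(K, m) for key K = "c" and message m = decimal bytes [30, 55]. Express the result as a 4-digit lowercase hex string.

Key "c" = 63 is 1 byte ≤ B = 4; zero-pad to 4 bytes: K' = 63 00 00 00.
K' ⊕ ipad = 55 36 36 36.  K' ⊕ opad = 3f 5c 5c 5c.
Inner input = (K'⊕ipad) ∥ m = 55 36 36 36 ∥ 1e 37.
Inner hash: even-index sum = 169 mod 256 = 169; odd-index sum = 163 mod 256 = 163 → a9 a3.
Outer input = (K'⊕opad) ∥ inner = 3f 5c 5c 5c ∥ a9 a3.
Outer hash (tag): even-index sum = 324 mod 256 = 68; odd-index sum = 347 mod 256 = 91 → 44 5b.

445b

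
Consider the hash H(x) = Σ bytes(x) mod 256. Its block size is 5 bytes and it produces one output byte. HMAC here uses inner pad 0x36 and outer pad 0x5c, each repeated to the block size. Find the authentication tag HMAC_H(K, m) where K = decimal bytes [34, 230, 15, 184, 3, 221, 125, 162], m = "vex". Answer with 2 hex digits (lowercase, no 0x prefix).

25

Key decimal bytes [34, 230, 15, 184, 3, 221, 125, 162] = 22 e6 0f b8 03 dd 7d a2 is 8 bytes > B = 5, so hash it first: H(key) = ce, then zero-pad to 5 bytes: K' = ce 00 00 00 00.
K' ⊕ ipad = f8 36 36 36 36.  K' ⊕ opad = 92 5c 5c 5c 5c.
Inner input = (K'⊕ipad) ∥ m = f8 36 36 36 36 ∥ 76 65 78.
Inner hash: sum = 248+54+54+54+54+118+101+120 = 803; mod 256 = 35 → 23.
Outer input = (K'⊕opad) ∥ inner = 92 5c 5c 5c 5c ∥ 23.
Outer hash (tag): sum = 146+92+92+92+92+35 = 549; mod 256 = 37 → 25.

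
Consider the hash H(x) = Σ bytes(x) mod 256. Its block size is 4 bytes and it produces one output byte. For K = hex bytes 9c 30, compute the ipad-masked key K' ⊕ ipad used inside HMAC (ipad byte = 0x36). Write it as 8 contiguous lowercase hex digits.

aa063636

Key hex bytes 9c 30 is 2 bytes ≤ B = 4; zero-pad to 4 bytes: K' = 9c 30 00 00.
XOR each byte with 0x36: 9c⊕36=aa, 30⊕36=06, 00⊕36=36, 00⊕36=36.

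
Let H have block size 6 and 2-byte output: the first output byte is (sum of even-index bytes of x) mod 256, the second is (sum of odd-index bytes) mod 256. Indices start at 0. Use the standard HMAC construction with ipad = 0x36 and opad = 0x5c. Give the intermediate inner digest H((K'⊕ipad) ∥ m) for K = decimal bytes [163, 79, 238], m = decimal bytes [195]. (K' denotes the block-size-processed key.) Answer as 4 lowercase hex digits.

Key decimal bytes [163, 79, 238] = a3 4f ee is 3 bytes ≤ B = 6; zero-pad to 6 bytes: K' = a3 4f ee 00 00 00.
K' ⊕ ipad = 95 79 d8 36 36 36.
Inner input = 95 79 d8 36 36 36 ∥ c3.
Inner hash: even-index sum = 614 mod 256 = 102; odd-index sum = 229 mod 256 = 229 → 66 e5.

66e5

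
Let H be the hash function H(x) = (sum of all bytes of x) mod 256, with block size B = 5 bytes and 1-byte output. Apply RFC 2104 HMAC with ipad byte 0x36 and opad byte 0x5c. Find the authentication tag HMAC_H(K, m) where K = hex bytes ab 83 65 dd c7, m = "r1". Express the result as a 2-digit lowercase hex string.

Key hex bytes ab 83 65 dd c7 is exactly B = 5 bytes: K' = ab 83 65 dd c7.
K' ⊕ ipad = 9d b5 53 eb f1.  K' ⊕ opad = f7 df 39 81 9b.
Inner input = (K'⊕ipad) ∥ m = 9d b5 53 eb f1 ∥ 72 31.
Inner hash: sum = 157+181+83+235+241+114+49 = 1060; mod 256 = 36 → 24.
Outer input = (K'⊕opad) ∥ inner = f7 df 39 81 9b ∥ 24.
Outer hash (tag): sum = 247+223+57+129+155+36 = 847; mod 256 = 79 → 4f.

4f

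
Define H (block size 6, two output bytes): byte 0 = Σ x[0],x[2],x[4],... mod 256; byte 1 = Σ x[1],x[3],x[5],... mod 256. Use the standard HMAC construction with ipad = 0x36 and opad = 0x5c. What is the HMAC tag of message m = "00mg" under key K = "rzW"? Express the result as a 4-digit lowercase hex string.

0d2d

Key "rzW" = 72 7a 57 is 3 bytes ≤ B = 6; zero-pad to 6 bytes: K' = 72 7a 57 00 00 00.
K' ⊕ ipad = 44 4c 61 36 36 36.  K' ⊕ opad = 2e 26 0b 5c 5c 5c.
Inner input = (K'⊕ipad) ∥ m = 44 4c 61 36 36 36 ∥ 30 30 6d 67.
Inner hash: even-index sum = 376 mod 256 = 120; odd-index sum = 335 mod 256 = 79 → 78 4f.
Outer input = (K'⊕opad) ∥ inner = 2e 26 0b 5c 5c 5c ∥ 78 4f.
Outer hash (tag): even-index sum = 269 mod 256 = 13; odd-index sum = 301 mod 256 = 45 → 0d 2d.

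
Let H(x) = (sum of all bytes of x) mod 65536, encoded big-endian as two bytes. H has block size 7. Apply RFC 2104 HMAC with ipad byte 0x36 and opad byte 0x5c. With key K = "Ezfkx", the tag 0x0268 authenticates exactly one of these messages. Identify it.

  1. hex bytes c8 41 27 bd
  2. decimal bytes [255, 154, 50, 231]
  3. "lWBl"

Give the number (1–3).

Key "Ezfkx" = 45 7a 66 6b 78 is 5 bytes ≤ B = 7; zero-pad to 7 bytes: K' = 45 7a 66 6b 78 00 00.
K' ⊕ ipad = 73 4c 50 5d 4e 36 36; K' ⊕ opad = 19 26 3a 37 24 5c 5c.
m1: inner = H(73 4c 50 5d 4e 36 36 c8 41 27 bd) = 04 13; tag = H(19 26 3a 37 24 5c 5c 04 13) = 01a3
m2: inner = H(73 4c 50 5d 4e 36 36 ff 9a 32 e7) = 04 d8; tag = H(19 26 3a 37 24 5c 5c 04 d8) = 0268 ← matches
m3: inner = H(73 4c 50 5d 4e 36 36 6c 57 42 6c) = 03 97; tag = H(19 26 3a 37 24 5c 5c 03 97) = 0226

2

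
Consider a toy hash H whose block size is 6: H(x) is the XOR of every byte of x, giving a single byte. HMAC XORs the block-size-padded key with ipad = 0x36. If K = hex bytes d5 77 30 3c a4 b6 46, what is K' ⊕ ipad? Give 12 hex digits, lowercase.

cc3636363636

Key hex bytes d5 77 30 3c a4 b6 46 is 7 bytes > B = 6, so hash it first: H(key) = fa, then zero-pad to 6 bytes: K' = fa 00 00 00 00 00.
XOR each byte with 0x36: fa⊕36=cc, 00⊕36=36, 00⊕36=36, 00⊕36=36, 00⊕36=36, 00⊕36=36.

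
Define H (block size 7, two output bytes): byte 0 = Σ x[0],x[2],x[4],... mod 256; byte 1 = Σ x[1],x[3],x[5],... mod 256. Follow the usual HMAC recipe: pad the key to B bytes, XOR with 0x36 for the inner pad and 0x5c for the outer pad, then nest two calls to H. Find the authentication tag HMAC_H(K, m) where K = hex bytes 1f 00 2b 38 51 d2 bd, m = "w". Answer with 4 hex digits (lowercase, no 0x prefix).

Key hex bytes 1f 00 2b 38 51 d2 bd is exactly B = 7 bytes: K' = 1f 00 2b 38 51 d2 bd.
K' ⊕ ipad = 29 36 1d 0e 67 e4 8b.  K' ⊕ opad = 43 5c 77 64 0d 8e e1.
Inner input = (K'⊕ipad) ∥ m = 29 36 1d 0e 67 e4 8b ∥ 77.
Inner hash: even-index sum = 312 mod 256 = 56; odd-index sum = 415 mod 256 = 159 → 38 9f.
Outer input = (K'⊕opad) ∥ inner = 43 5c 77 64 0d 8e e1 ∥ 38 9f.
Outer hash (tag): even-index sum = 583 mod 256 = 71; odd-index sum = 390 mod 256 = 134 → 47 86.

4786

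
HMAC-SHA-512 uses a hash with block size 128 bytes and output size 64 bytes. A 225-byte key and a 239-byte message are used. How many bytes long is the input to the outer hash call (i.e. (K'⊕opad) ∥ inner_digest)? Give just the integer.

Key is 225 > 128 bytes, so it is hashed to 64 bytes then zero-padded to 128: |K'| = 128.
Outer input = (K'⊕opad) ∥ H(inner) → 128 + 64 = 192 bytes.

192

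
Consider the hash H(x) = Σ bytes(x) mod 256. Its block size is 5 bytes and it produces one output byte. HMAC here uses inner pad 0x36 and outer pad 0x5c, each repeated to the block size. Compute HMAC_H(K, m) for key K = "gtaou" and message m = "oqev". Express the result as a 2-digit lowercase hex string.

Key "gtaou" = 67 74 61 6f 75 is exactly B = 5 bytes: K' = 67 74 61 6f 75.
K' ⊕ ipad = 51 42 57 59 43.  K' ⊕ opad = 3b 28 3d 33 29.
Inner input = (K'⊕ipad) ∥ m = 51 42 57 59 43 ∥ 6f 71 65 76.
Inner hash: sum = 81+66+87+89+67+111+113+101+118 = 833; mod 256 = 65 → 41.
Outer input = (K'⊕opad) ∥ inner = 3b 28 3d 33 29 ∥ 41.
Outer hash (tag): sum = 59+40+61+51+41+65 = 317; mod 256 = 61 → 3d.

3d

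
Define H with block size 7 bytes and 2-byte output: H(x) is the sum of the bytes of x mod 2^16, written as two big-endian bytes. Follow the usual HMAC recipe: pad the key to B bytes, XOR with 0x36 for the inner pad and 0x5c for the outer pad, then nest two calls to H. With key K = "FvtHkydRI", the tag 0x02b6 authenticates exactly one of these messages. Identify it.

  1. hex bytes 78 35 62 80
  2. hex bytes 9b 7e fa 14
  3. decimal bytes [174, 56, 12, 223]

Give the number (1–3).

Key "FvtHkydRI" = 46 76 74 48 6b 79 64 52 49 is 9 bytes > B = 7, so hash it first: H(key) = 03 5b, then zero-pad to 7 bytes: K' = 03 5b 00 00 00 00 00.
K' ⊕ ipad = 35 6d 36 36 36 36 36; K' ⊕ opad = 5f 07 5c 5c 5c 5c 5c.
m1: inner = H(35 6d 36 36 36 36 36 78 35 62 80) = 03 3f; tag = H(5f 07 5c 5c 5c 5c 5c 03 3f) = 0274
m2: inner = H(35 6d 36 36 36 36 36 9b 7e fa 14) = 03 d7; tag = H(5f 07 5c 5c 5c 5c 5c 03 d7) = 030c
m3: inner = H(35 6d 36 36 36 36 36 ae 38 0c df) = 03 81; tag = H(5f 07 5c 5c 5c 5c 5c 03 81) = 02b6 ← matches

3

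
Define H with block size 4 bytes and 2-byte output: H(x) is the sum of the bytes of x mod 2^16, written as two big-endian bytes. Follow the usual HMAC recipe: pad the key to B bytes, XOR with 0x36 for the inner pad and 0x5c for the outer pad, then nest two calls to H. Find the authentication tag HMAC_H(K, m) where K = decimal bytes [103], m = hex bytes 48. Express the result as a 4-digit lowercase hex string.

Key decimal bytes [103] = 67 is 1 byte ≤ B = 4; zero-pad to 4 bytes: K' = 67 00 00 00.
K' ⊕ ipad = 51 36 36 36.  K' ⊕ opad = 3b 5c 5c 5c.
Inner input = (K'⊕ipad) ∥ m = 51 36 36 36 ∥ 48.
Inner hash: sum = 81+54+54+54+72 = 315 → 01 3b.
Outer input = (K'⊕opad) ∥ inner = 3b 5c 5c 5c ∥ 01 3b.
Outer hash (tag): sum = 59+92+92+92+1+59 = 395 → 01 8b.

018b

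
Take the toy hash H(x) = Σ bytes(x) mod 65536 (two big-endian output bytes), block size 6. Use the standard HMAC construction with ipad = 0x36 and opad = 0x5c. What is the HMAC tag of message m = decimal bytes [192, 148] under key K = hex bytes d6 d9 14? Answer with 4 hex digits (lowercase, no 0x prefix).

Key hex bytes d6 d9 14 is 3 bytes ≤ B = 6; zero-pad to 6 bytes: K' = d6 d9 14 00 00 00.
K' ⊕ ipad = e0 ef 22 36 36 36.  K' ⊕ opad = 8a 85 48 5c 5c 5c.
Inner input = (K'⊕ipad) ∥ m = e0 ef 22 36 36 36 ∥ c0 94.
Inner hash: sum = 224+239+34+54+54+54+192+148 = 999 → 03 e7.
Outer input = (K'⊕opad) ∥ inner = 8a 85 48 5c 5c 5c ∥ 03 e7.
Outer hash (tag): sum = 138+133+72+92+92+92+3+231 = 853 → 03 55.

0355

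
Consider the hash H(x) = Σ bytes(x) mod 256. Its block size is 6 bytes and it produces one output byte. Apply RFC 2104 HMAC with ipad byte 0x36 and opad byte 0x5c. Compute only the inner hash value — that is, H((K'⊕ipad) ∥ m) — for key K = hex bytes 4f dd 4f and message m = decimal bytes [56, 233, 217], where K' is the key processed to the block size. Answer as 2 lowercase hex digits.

Key hex bytes 4f dd 4f is 3 bytes ≤ B = 6; zero-pad to 6 bytes: K' = 4f dd 4f 00 00 00.
K' ⊕ ipad = 79 eb 79 36 36 36.
Inner input = 79 eb 79 36 36 36 ∥ 38 e9 d9.
Inner hash: sum = 121+235+121+54+54+54+56+233+217 = 1145; mod 256 = 121 → 79.

79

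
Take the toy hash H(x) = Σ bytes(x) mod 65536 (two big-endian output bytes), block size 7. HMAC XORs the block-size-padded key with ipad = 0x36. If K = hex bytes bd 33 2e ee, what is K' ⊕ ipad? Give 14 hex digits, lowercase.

Key hex bytes bd 33 2e ee is 4 bytes ≤ B = 7; zero-pad to 7 bytes: K' = bd 33 2e ee 00 00 00.
XOR each byte with 0x36: bd⊕36=8b, 33⊕36=05, 2e⊕36=18, ee⊕36=d8, 00⊕36=36, 00⊕36=36, 00⊕36=36.

8b0518d8363636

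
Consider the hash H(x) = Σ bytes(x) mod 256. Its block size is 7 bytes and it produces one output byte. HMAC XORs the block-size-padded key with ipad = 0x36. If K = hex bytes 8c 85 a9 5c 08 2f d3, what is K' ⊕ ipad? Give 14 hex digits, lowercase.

Key hex bytes 8c 85 a9 5c 08 2f d3 is exactly B = 7 bytes: K' = 8c 85 a9 5c 08 2f d3.
XOR each byte with 0x36: 8c⊕36=ba, 85⊕36=b3, a9⊕36=9f, 5c⊕36=6a, 08⊕36=3e, 2f⊕36=19, d3⊕36=e5.

bab39f6a3e19e5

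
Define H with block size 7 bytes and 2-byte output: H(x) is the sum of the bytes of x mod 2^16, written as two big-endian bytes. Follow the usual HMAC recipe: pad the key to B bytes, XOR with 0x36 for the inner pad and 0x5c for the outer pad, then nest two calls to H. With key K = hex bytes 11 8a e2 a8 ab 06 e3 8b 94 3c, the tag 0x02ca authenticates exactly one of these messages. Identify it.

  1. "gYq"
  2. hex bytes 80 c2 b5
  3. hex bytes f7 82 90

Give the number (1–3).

Key hex bytes 11 8a e2 a8 ab 06 e3 8b 94 3c is 10 bytes > B = 7, so hash it first: H(key) = 05 14, then zero-pad to 7 bytes: K' = 05 14 00 00 00 00 00.
K' ⊕ ipad = 33 22 36 36 36 36 36; K' ⊕ opad = 59 48 5c 5c 5c 5c 5c.
m1: inner = H(33 22 36 36 36 36 36 67 59 71) = 02 94; tag = H(59 48 5c 5c 5c 5c 5c 02 94) = 0303
m2: inner = H(33 22 36 36 36 36 36 80 c2 b5) = 03 5a; tag = H(59 48 5c 5c 5c 5c 5c 03 5a) = 02ca ← matches
m3: inner = H(33 22 36 36 36 36 36 f7 82 90) = 03 6c; tag = H(59 48 5c 5c 5c 5c 5c 03 6c) = 02dc

2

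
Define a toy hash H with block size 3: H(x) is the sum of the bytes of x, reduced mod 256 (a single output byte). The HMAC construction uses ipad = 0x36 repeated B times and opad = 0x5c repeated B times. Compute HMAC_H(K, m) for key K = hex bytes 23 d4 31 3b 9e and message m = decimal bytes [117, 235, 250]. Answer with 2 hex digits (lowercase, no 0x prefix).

12

Key hex bytes 23 d4 31 3b 9e is 5 bytes > B = 3, so hash it first: H(key) = 01, then zero-pad to 3 bytes: K' = 01 00 00.
K' ⊕ ipad = 37 36 36.  K' ⊕ opad = 5d 5c 5c.
Inner input = (K'⊕ipad) ∥ m = 37 36 36 ∥ 75 eb fa.
Inner hash: sum = 55+54+54+117+235+250 = 765; mod 256 = 253 → fd.
Outer input = (K'⊕opad) ∥ inner = 5d 5c 5c ∥ fd.
Outer hash (tag): sum = 93+92+92+253 = 530; mod 256 = 18 → 12.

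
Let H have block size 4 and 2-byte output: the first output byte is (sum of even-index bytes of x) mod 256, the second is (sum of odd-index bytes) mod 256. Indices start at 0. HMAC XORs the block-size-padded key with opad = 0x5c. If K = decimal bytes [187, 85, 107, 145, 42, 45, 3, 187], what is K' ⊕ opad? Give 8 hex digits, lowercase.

Key decimal bytes [187, 85, 107, 145, 42, 45, 3, 187] = bb 55 6b 91 2a 2d 03 bb is 8 bytes > B = 4, so hash it first: H(key) = 53 ce, then zero-pad to 4 bytes: K' = 53 ce 00 00.
XOR each byte with 0x5c: 53⊕5c=0f, ce⊕5c=92, 00⊕5c=5c, 00⊕5c=5c.

0f925c5c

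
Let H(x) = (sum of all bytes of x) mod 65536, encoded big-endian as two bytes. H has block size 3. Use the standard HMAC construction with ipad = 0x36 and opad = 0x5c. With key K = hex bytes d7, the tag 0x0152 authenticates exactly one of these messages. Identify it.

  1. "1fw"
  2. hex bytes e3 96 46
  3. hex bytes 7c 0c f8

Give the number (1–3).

2

Key hex bytes d7 is 1 byte ≤ B = 3; zero-pad to 3 bytes: K' = d7 00 00.
K' ⊕ ipad = e1 36 36; K' ⊕ opad = 8b 5c 5c.
m1: inner = H(e1 36 36 31 66 77) = 02 5b; tag = H(8b 5c 5c 02 5b) = 01a0
m2: inner = H(e1 36 36 e3 96 46) = 03 0c; tag = H(8b 5c 5c 03 0c) = 0152 ← matches
m3: inner = H(e1 36 36 7c 0c f8) = 02 cd; tag = H(8b 5c 5c 02 cd) = 0212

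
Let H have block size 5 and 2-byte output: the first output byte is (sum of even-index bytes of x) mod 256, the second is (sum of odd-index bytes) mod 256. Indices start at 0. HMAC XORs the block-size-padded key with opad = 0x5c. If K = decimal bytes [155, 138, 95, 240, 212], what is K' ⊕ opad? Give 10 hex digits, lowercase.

c7d603ac88

Key decimal bytes [155, 138, 95, 240, 212] = 9b 8a 5f f0 d4 is exactly B = 5 bytes: K' = 9b 8a 5f f0 d4.
XOR each byte with 0x5c: 9b⊕5c=c7, 8a⊕5c=d6, 5f⊕5c=03, f0⊕5c=ac, d4⊕5c=88.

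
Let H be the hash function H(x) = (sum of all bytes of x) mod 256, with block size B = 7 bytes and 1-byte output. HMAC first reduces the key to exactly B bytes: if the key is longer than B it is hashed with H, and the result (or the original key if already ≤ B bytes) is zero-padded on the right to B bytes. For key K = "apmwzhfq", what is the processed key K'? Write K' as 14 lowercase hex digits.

|K| = 8 > B = 7, so first hash the key.
H(K): sum = 97+112+109+119+122+104+102+113 = 878; mod 256 = 110 → 6e.
Zero-pad H(K) = 6e to 7 bytes: K' = 6e 00 00 00 00 00 00.

6e000000000000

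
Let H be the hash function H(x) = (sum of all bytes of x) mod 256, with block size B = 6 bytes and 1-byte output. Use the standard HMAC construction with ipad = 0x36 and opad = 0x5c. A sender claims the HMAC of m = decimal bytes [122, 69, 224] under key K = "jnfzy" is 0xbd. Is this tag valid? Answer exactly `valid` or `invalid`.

Key "jnfzy" = 6a 6e 66 7a 79 is 5 bytes ≤ B = 6; zero-pad to 6 bytes: K' = 6a 6e 66 7a 79 00.
K' ⊕ ipad = 5c 58 50 4c 4f 36; K' ⊕ opad = 36 32 3a 26 25 5c.
Inner hash: sum = 92+88+80+76+79+54+122+69+224 = 884; mod 256 = 116 → 74.
Outer hash (recomputed tag): sum = 54+50+58+38+37+92+116 = 445; mod 256 = 189 → bd.
Recomputed tag = bd; claimed = bd → match.

valid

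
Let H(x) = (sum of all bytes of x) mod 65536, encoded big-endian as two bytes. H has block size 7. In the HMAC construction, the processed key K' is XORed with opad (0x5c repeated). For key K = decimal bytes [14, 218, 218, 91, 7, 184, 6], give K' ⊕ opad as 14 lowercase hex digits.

Key decimal bytes [14, 218, 218, 91, 7, 184, 6] = 0e da da 5b 07 b8 06 is exactly B = 7 bytes: K' = 0e da da 5b 07 b8 06.
XOR each byte with 0x5c: 0e⊕5c=52, da⊕5c=86, da⊕5c=86, 5b⊕5c=07, 07⊕5c=5b, b8⊕5c=e4, 06⊕5c=5a.

528686075be45a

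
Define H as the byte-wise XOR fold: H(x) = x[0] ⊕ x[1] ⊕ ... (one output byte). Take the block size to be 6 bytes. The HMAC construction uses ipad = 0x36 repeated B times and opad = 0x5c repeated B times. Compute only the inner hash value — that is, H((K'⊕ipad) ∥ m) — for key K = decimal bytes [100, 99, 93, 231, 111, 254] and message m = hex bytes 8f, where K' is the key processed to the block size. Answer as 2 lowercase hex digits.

a3

Key decimal bytes [100, 99, 93, 231, 111, 254] = 64 63 5d e7 6f fe is exactly B = 6 bytes: K' = 64 63 5d e7 6f fe.
K' ⊕ ipad = 52 55 6b d1 59 c8.
Inner input = 52 55 6b d1 59 c8 ∥ 8f.
Inner hash: XOR 52⊕55⊕6b⊕d1⊕59⊕c8⊕8f = a3.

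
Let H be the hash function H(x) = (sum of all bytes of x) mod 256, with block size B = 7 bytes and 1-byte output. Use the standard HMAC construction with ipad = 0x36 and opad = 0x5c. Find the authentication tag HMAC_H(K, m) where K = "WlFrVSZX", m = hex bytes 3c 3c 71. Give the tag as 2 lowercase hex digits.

bf

Key "WlFrVSZX" = 57 6c 46 72 56 53 5a 58 is 8 bytes > B = 7, so hash it first: H(key) = d6, then zero-pad to 7 bytes: K' = d6 00 00 00 00 00 00.
K' ⊕ ipad = e0 36 36 36 36 36 36.  K' ⊕ opad = 8a 5c 5c 5c 5c 5c 5c.
Inner input = (K'⊕ipad) ∥ m = e0 36 36 36 36 36 36 ∥ 3c 3c 71.
Inner hash: sum = 224+54+54+54+54+54+54+60+60+113 = 781; mod 256 = 13 → 0d.
Outer input = (K'⊕opad) ∥ inner = 8a 5c 5c 5c 5c 5c 5c ∥ 0d.
Outer hash (tag): sum = 138+92+92+92+92+92+92+13 = 703; mod 256 = 191 → bf.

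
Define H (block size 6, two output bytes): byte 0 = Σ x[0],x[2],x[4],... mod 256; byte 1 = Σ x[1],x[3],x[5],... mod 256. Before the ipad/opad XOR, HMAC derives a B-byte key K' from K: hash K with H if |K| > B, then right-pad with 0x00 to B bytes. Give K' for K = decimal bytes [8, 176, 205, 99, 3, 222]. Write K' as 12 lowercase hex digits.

08b0cd6303de

Key decimal bytes [8, 176, 205, 99, 3, 222] = 08 b0 cd 63 03 de is exactly B = 6 bytes: K' = 08 b0 cd 63 03 de.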